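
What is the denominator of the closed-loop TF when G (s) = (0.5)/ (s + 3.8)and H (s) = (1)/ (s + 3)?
Characteristic poly = G_den * H_den + G_num * H_num = (s^2 + 6.8*s + 11.4) + (0.5) = s^2 + 6.8*s + 11.9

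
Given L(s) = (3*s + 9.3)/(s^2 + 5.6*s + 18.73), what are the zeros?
Set numerator = 0: 3*s + 9.3 = 0 → Zeros: -3.1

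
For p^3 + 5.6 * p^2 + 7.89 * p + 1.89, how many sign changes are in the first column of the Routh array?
Routh array:
p^3: [1, 7.89]; p^2: [5.6, 1.89]; p^1: [7.5525]; p^0: [1.89]
First column: [1, 5.6, 7.5525, 1.89]. Sign changes = 0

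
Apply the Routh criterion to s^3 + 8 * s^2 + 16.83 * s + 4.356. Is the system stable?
Routh array:
s^3: [1, 16.83]; s^2: [8, 4.356]; s^1: [16.2855]; s^0: [4.356]
First column: [1, 8, 16.2855, 4.356]. Sign changes = 0.
Yes, stable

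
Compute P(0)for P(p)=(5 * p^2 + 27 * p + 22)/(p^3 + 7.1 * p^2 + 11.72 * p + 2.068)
DC gain = P(0) = num(0)/den(0) = 22/2.068 = 10.64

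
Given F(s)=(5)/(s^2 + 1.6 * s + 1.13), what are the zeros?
Numerator is a nonzero constant (5) → Zeros: none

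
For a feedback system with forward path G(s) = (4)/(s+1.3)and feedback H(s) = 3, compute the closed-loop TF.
Closed-loop T = G/(1+GH).
Numerator: G_num * H_den = 4.
Denominator: G_den * H_den + G_num * H_num = (s + 1.3) + (12) = s + 13.3.
T(s) = (4)/(s + 13.3)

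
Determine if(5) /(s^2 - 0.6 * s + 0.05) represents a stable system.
Denominator: s^2 - 0.6*s + 0.05 = (s - 0.1)(s - 0.5). Poles: 0.1, 0.5. All Re(p)<0: No (unstable)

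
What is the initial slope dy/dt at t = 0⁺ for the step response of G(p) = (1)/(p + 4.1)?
IVT: y'(0⁺) = lim_{p→∞} p²·Y(p) = lim_{p→∞} p·G(p).
deg(num) = 0, deg(den) = 1, relative degree = 1, so p·G(p) → (leading num)/(leading den) = 1/1 = 1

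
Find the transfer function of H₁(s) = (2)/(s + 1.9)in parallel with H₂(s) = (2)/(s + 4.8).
Parallel: H = H₁ + H₂ = (n₁·d₂ + n₂·d₁)/(d₁·d₂).
n₁·d₂ = 2*s + 9.6. n₂·d₁ = 2*s + 3.8. Sum = 4*s + 13.4. d₁·d₂ = s^2 + 6.7*s + 9.12.
H(s) = (4*s + 13.4)/(s^2 + 6.7*s + 9.12)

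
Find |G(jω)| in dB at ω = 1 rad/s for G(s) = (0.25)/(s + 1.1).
Substitute s = j*1: G(j1) = 0.124434 - 0.113122j.
|G(j1)| = sqrt(Re² + Im²) = 0.1682.
20*log₁₀(0.1682) = -15.49 dB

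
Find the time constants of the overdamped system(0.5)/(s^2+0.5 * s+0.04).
Overdamped: real poles at -0.1, -0.4. τ = -1/pole → τ₁ = 10, τ₂ = 2.5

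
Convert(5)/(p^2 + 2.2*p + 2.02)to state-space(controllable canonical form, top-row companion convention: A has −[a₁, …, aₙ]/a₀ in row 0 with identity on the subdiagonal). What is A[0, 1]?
Reachable canonical form for den = p^2 + 2.2*p + 2.02: top row of A = -[a₁,a₂,...,aₙ]/a₀, ones on the subdiagonal, zeros elsewhere.
A = [[-2.2, -2.02], [1, 0]].
A[0,1] = -2.02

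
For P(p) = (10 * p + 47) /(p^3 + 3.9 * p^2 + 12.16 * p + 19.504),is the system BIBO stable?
Denominator: p^3 + 3.9*p^2 + 12.16*p + 19.504 = (p + 2.3)(p^2 + 1.6*p + 8.48). Poles: -0.8 + 2.8j, -0.8 - 2.8j, -2.3. All Re(p)<0: Yes (stable)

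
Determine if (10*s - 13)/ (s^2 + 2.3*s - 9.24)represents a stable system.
Denominator: s^2 + 2.3*s - 9.24 = (s - 2.1)(s + 4.4). Poles: -4.4, 2.1. All Re(p)<0: No (unstable)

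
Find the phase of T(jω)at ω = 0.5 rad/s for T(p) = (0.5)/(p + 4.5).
Substitute p = j*0.5: T(j0.5) = 0.109756 - 0.0121951j.
∠T(j0.5) = atan2(Im, Re) = atan2(-0.0121951, 0.109756) = -6.34°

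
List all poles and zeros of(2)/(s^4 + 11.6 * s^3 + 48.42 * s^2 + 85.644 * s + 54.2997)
Set denominator = 0: s^4 + 11.6*s^3 + 48.42*s^2 + 85.644*s + 54.2997 = (s + 3.9)(s + 1.7)(s + 3.9)(s + 2.1) = 0 → Poles: -1.7, -2.1, -3.9, -3.9
Numerator is a nonzero constant (2) → Zeros: none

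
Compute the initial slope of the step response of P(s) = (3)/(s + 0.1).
IVT: y'(0⁺) = lim_{s→∞} s²·Y(s) = lim_{s→∞} s·P(s).
deg(num) = 0, deg(den) = 1, relative degree = 1, so s·P(s) → (leading num)/(leading den) = 3/1 = 3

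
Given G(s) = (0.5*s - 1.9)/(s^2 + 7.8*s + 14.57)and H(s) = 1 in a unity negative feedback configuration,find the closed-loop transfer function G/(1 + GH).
Closed-loop T = G/(1+GH).
Numerator: G_num * H_den = 0.5*s - 1.9.
Denominator: G_den * H_den + G_num * H_num = (s^2 + 7.8*s + 14.57) + (0.5*s - 1.9) = s^2 + 8.3*s + 12.67.
T(s) = (0.5*s - 1.9)/(s^2 + 8.3*s + 12.67)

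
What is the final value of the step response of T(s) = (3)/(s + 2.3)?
FVT: lim_{t→∞} y(t) = lim_{s→0} s*Y(s) where Y(s) = T(s)/s.
= lim_{s→0} T(s) = T(0) = num(0)/den(0) = 3/2.3 = 1.304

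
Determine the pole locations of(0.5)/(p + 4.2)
Set denominator = 0: p + 4.2 = 0 → Poles: -4.2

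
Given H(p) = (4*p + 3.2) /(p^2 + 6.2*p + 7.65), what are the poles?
Set denominator = 0: p^2 + 6.2*p + 7.65 = (p + 1.7)(p + 4.5) = 0 → Poles: -1.7, -4.5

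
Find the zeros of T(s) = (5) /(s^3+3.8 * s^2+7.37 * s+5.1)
Numerator is a nonzero constant (5) → Zeros: none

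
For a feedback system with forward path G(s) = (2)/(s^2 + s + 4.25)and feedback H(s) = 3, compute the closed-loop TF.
Closed-loop T = G/(1+GH).
Numerator: G_num * H_den = 2.
Denominator: G_den * H_den + G_num * H_num = (s^2 + s + 4.25) + (6) = s^2 + s + 10.25.
T(s) = (2)/(s^2 + s + 10.25)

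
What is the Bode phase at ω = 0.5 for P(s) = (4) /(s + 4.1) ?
Substitute s = j*0.5: P(j0.5) = 0.961313 - 0.117233j.
∠P(j0.5) = atan2(Im, Re) = atan2(-0.117233, 0.961313) = -6.95°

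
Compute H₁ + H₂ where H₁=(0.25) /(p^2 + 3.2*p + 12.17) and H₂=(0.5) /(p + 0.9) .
Parallel: H = H₁ + H₂ = (n₁·d₂ + n₂·d₁)/(d₁·d₂).
n₁·d₂ = 0.25*p + 0.225. n₂·d₁ = 0.5*p^2 + 1.6*p + 6.085. Sum = 0.5*p^2 + 1.85*p + 6.31. d₁·d₂ = p^3 + 4.1*p^2 + 15.05*p + 10.953.
H(p) = (0.5*p^2 + 1.85*p + 6.31)/(p^3 + 4.1*p^2 + 15.05*p + 10.953)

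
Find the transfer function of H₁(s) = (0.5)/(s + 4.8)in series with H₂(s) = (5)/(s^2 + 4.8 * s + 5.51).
Series: H = H₁ · H₂ = (n₁·n₂)/(d₁·d₂).
Num: n₁·n₂ = 2.5. Den: d₁·d₂ = s^3 + 9.6*s^2 + 28.55*s + 26.448.
H(s) = (2.5)/(s^3 + 9.6*s^2 + 28.55*s + 26.448)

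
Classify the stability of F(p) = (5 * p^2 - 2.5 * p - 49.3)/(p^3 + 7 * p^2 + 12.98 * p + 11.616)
Denominator: p^3 + 7*p^2 + 12.98*p + 11.616 = (p + 4.8)(p^2 + 2.2*p + 2.42). Poles: -1.1 + 1.1j, -1.1 - 1.1j, -4.8. Stable (all poles in LHP)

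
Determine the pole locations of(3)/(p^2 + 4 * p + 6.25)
Set denominator = 0: p^2 + 4*p + 6.25 = 0 → Poles: -2 + 1.5j, -2 - 1.5j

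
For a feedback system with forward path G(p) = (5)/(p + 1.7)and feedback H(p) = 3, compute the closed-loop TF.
Closed-loop T = G/(1+GH).
Numerator: G_num * H_den = 5.
Denominator: G_den * H_den + G_num * H_num = (p + 1.7) + (15) = p + 16.7.
T(p) = (5)/(p + 16.7)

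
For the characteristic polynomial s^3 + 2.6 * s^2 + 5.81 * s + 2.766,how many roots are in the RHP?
s^3 + 2.6*s^2 + 5.81*s + 2.766 = (s + 0.6)(s^2 + 2*s + 4.61). Poles: -0.6, -1 + 1.9j, -1 - 1.9j. RHP poles (Re>0): 0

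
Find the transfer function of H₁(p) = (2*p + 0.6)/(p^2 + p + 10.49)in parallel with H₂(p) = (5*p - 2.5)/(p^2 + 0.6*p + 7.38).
Parallel: H = H₁ + H₂ = (n₁·d₂ + n₂·d₁)/(d₁·d₂).
n₁·d₂ = 2*p^3 + 1.8*p^2 + 15.12*p + 4.428. n₂·d₁ = 5*p^3 + 2.5*p^2 + 49.95*p - 26.225. Sum = 7*p^3 + 4.3*p^2 + 65.07*p - 21.797. d₁·d₂ = p^4 + 1.6*p^3 + 18.47*p^2 + 13.674*p + 77.4162.
H(p) = (7*p^3 + 4.3*p^2 + 65.07*p - 21.797)/(p^4 + 1.6*p^3 + 18.47*p^2 + 13.674*p + 77.4162)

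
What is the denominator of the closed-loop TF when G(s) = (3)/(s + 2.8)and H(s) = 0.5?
Characteristic poly = G_den * H_den + G_num * H_num = (s + 2.8) + (1.5) = s + 4.3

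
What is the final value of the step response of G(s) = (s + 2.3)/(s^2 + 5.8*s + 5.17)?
FVT: lim_{t→∞} y(t) = lim_{s→0} s*Y(s) where Y(s) = G(s)/s.
= lim_{s→0} G(s) = G(0) = num(0)/den(0) = 2.3/5.17 = 0.4449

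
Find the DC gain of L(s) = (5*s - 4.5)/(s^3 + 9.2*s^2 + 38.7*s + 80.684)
DC gain = L(0) = num(0)/den(0) = -4.5/80.684 = -0.05577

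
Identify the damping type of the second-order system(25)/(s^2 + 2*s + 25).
Standard form: ωn²/(s²+2ζωn·s+ωn²) gives ωn=5, ζ=0.2.
Underdamped (ζ = 0.2 < 1)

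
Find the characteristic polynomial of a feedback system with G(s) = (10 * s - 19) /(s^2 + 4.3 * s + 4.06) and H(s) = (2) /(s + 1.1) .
Characteristic poly = G_den * H_den + G_num * H_num = (s^3 + 5.4*s^2 + 8.79*s + 4.466) + (20*s - 38) = s^3 + 5.4*s^2 + 28.79*s - 33.534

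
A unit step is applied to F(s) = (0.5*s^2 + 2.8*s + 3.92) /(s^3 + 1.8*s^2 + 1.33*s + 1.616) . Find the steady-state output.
FVT: lim_{t→∞} y(t) = lim_{s→0} s*Y(s) where Y(s) = F(s)/s.
= lim_{s→0} F(s) = F(0) = num(0)/den(0) = 3.92/1.616 = 2.426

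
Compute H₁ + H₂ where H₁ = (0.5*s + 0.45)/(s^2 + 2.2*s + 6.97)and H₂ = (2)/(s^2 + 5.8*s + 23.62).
Parallel: H = H₁ + H₂ = (n₁·d₂ + n₂·d₁)/(d₁·d₂).
n₁·d₂ = 0.5*s^3 + 3.35*s^2 + 14.42*s + 10.629. n₂·d₁ = 2*s^2 + 4.4*s + 13.94. Sum = 0.5*s^3 + 5.35*s^2 + 18.82*s + 24.569. d₁·d₂ = s^4 + 8*s^3 + 43.35*s^2 + 92.39*s + 164.6314.
H(s) = (0.5*s^3 + 5.35*s^2 + 18.82*s + 24.569)/(s^4 + 8*s^3 + 43.35*s^2 + 92.39*s + 164.6314)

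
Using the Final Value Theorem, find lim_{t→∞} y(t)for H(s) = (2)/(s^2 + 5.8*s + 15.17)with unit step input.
FVT: lim_{t→∞} y(t) = lim_{s→0} s*Y(s) where Y(s) = H(s)/s.
= lim_{s→0} H(s) = H(0) = num(0)/den(0) = 2/15.17 = 0.1318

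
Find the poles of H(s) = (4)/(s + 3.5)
Set denominator = 0: s + 3.5 = 0 → Poles: -3.5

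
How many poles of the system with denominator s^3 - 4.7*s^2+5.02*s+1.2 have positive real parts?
s^3 - 4.7*s^2 + 5.02*s + 1.2 = (s - 2.4)(s - 2.5)(s + 0.2). Poles: -0.2, 2.4, 2.5. RHP poles (Re>0): 2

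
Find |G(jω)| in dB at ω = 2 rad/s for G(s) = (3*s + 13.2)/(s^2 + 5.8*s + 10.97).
Substitute s = j*2: G(j2) = 0.882403 - 0.607729j.
|G(j2)| = sqrt(Re² + Im²) = 1.071.
20*log₁₀(1.071) = 0.60 dB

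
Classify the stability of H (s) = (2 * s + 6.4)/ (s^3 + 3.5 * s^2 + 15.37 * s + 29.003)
Denominator: s^3 + 3.5*s^2 + 15.37*s + 29.003 = (s + 2.3)(s^2 + 1.2*s + 12.61). Poles: -0.6 + 3.5j, -0.6 - 3.5j, -2.3. Stable (all poles in LHP)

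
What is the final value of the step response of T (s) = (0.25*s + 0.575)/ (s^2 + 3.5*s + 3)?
FVT: lim_{t→∞} y(t) = lim_{s→0} s*Y(s) where Y(s) = T(s)/s.
= lim_{s→0} T(s) = T(0) = num(0)/den(0) = 0.575/3 = 0.1917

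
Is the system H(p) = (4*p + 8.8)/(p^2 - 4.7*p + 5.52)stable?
Denominator: p^2 - 4.7*p + 5.52 = (p - 2.3)(p - 2.4). Poles: 2.3, 2.4. All Re(p)<0: No (unstable)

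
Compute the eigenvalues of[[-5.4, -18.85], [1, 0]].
Eigenvalues solve det(λI - A) = 0.
Characteristic polynomial: λ^2 + 5.4*λ + 18.85 = 0.
Roots: -2.7 + 3.4j, -2.7 - 3.4j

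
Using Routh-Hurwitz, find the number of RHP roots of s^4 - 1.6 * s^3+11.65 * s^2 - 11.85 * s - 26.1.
Routh array:
s^4: [1, 11.65, -26.1]; s^3: [-1.6, -11.85]; s^2: [4.24375, -26.1]; s^1: [-21.6904]; s^0: [-26.1]
First column: [1, -1.6, 4.24375, -21.6904, -26.1]. Sign changes = RHP roots = 3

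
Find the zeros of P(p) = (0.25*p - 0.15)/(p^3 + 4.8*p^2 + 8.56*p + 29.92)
Set numerator = 0: 0.25*p - 0.15 = 0 → Zeros: 0.6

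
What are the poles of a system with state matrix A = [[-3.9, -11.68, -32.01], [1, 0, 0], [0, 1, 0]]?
Eigenvalues solve det(λI - A) = 0.
Characteristic polynomial: λ^3 + 3.9*λ^2 + 11.68*λ + 32.01 = 0.
Factor: (λ + 3.3)(λ^2 + 0.6*λ + 9.7) = 0.
Roots: -0.3 + 3.1j, -0.3 - 3.1j, -3.3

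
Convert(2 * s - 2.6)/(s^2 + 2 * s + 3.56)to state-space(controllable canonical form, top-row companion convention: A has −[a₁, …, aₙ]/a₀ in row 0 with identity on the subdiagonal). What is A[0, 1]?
Reachable canonical form for den = s^2 + 2*s + 3.56: top row of A = -[a₁,a₂,...,aₙ]/a₀, ones on the subdiagonal, zeros elsewhere.
A = [[-2, -3.56], [1, 0]].
A[0,1] = -3.56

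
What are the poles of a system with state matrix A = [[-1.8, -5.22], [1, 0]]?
Eigenvalues solve det(λI - A) = 0.
Characteristic polynomial: λ^2 + 1.8*λ + 5.22 = 0.
Roots: -0.9 + 2.1j, -0.9 - 2.1j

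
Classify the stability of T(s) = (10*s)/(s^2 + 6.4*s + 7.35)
Denominator: s^2 + 6.4*s + 7.35 = (s + 1.5)(s + 4.9). Poles: -1.5, -4.9. Stable (all poles in LHP)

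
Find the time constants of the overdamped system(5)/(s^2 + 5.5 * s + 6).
Overdamped: real poles at -4, -1.5. τ = -1/pole → τ₁ = 0.25, τ₂ = 0.6667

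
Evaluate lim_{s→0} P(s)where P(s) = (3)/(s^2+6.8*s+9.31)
DC gain = P(0) = num(0)/den(0) = 3/9.31 = 0.3222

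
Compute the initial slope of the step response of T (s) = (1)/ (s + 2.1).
IVT: y'(0⁺) = lim_{s→∞} s²·Y(s) = lim_{s→∞} s·T(s).
deg(num) = 0, deg(den) = 1, relative degree = 1, so s·T(s) → (leading num)/(leading den) = 1/1 = 1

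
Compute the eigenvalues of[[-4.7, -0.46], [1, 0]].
Eigenvalues solve det(λI - A) = 0.
Characteristic polynomial: λ^2 + 4.7*λ + 0.46 = 0.
Factor: (λ + 0.1)(λ + 4.6) = 0.
Roots: -0.1, -4.6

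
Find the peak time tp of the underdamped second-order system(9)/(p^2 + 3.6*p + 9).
Standard form: ωn²/(p²+2ζωn·p+ωn²) → ωn = 3, ζ = 0.6.
ωd = ωn·√(1-ζ²) = 3·√(1-0.6²) = 2.4.
tp = π/ωd = π/2.4 = 1.309 s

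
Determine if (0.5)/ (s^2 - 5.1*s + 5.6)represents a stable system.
Denominator: s^2 - 5.1*s + 5.6 = (s - 1.6)(s - 3.5). Poles: 1.6, 3.5. All Re(p)<0: No (unstable)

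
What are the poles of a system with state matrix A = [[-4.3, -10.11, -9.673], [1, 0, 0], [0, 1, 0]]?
Eigenvalues solve det(λI - A) = 0.
Characteristic polynomial: λ^3 + 4.3*λ^2 + 10.11*λ + 9.673 = 0.
Factor: (λ + 1.7)(λ^2 + 2.6*λ + 5.69) = 0.
Roots: -1.3 + 2j, -1.3 - 2j, -1.7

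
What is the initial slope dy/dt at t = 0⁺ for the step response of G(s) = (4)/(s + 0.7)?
IVT: y'(0⁺) = lim_{s→∞} s²·Y(s) = lim_{s→∞} s·G(s).
deg(num) = 0, deg(den) = 1, relative degree = 1, so s·G(s) → (leading num)/(leading den) = 4/1 = 4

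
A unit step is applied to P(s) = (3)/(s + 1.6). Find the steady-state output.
FVT: lim_{t→∞} y(t) = lim_{s→0} s*Y(s) where Y(s) = P(s)/s.
= lim_{s→0} P(s) = P(0) = num(0)/den(0) = 3/1.6 = 1.875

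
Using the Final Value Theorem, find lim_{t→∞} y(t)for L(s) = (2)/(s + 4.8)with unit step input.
FVT: lim_{t→∞} y(t) = lim_{s→0} s*Y(s) where Y(s) = L(s)/s.
= lim_{s→0} L(s) = L(0) = num(0)/den(0) = 2/4.8 = 0.4167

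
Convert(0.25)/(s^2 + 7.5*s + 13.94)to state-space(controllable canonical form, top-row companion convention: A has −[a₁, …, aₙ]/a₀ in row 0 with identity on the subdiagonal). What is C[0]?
Reachable canonical form: C = numerator coefficients (right-aligned, zero-padded to length n).
num = 0.25, C = [[0, 0.25]].
C[0] = 0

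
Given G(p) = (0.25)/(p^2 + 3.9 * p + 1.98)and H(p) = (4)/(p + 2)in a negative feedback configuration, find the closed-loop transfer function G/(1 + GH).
Closed-loop T = G/(1+GH).
Numerator: G_num * H_den = 0.25*p + 0.5.
Denominator: G_den * H_den + G_num * H_num = (p^3 + 5.9*p^2 + 9.78*p + 3.96) + (1) = p^3 + 5.9*p^2 + 9.78*p + 4.96.
T(p) = (0.25*p + 0.5)/(p^3 + 5.9*p^2 + 9.78*p + 4.96)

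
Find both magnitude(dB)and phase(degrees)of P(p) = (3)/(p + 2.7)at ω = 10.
Substitute p = j*10: P(j10) = 0.0754963 - 0.279616j.
|P| = 20*log₁₀(sqrt(Re²+Im²)) = -10.76 dB.
∠P = atan2(Im, Re) = -74.89°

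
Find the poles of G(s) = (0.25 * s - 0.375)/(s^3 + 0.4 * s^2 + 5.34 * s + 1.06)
Set denominator = 0: s^3 + 0.4*s^2 + 5.34*s + 1.06 = (s + 0.2)(s^2 + 0.2*s + 5.3) = 0 → Poles: -0.1 + 2.3j, -0.1 - 2.3j, -0.2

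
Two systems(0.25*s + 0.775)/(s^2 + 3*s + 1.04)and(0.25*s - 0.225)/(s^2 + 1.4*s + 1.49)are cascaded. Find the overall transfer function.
Series: H = H₁ · H₂ = (n₁·n₂)/(d₁·d₂).
Num: n₁·n₂ = 0.0625*s^2 + 0.1375*s - 0.174375. Den: d₁·d₂ = s^4 + 4.4*s^3 + 6.73*s^2 + 5.926*s + 1.5496.
H(s) = (0.0625*s^2 + 0.1375*s - 0.174375)/(s^4 + 4.4*s^3 + 6.73*s^2 + 5.926*s + 1.5496)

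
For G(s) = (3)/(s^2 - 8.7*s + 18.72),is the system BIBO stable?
Denominator: s^2 - 8.7*s + 18.72 = (s - 4.8)(s - 3.9). Poles: 3.9, 4.8. All Re(p)<0: No (unstable)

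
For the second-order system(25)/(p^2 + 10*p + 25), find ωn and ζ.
Standard form: ωn²/(p²+2ζωn·p+ωn²).
const=25=ωn² → ωn=5, p coeff=10=2ζωn → ζ=1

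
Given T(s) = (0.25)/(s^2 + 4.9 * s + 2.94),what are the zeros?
Numerator is a nonzero constant (0.25) → Zeros: none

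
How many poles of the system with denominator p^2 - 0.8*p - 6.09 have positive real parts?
p^2 - 0.8*p - 6.09 = (p - 2.9)(p + 2.1). Poles: -2.1, 2.9. RHP poles (Re>0): 1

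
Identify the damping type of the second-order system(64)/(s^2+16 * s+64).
Standard form: ωn²/(s²+2ζωn·s+ωn²) gives ωn=8, ζ=1.
Critically damped (ζ = 1)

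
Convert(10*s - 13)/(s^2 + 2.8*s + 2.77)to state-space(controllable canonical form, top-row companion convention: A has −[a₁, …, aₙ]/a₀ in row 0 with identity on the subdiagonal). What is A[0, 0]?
Reachable canonical form for den = s^2 + 2.8*s + 2.77: top row of A = -[a₁,a₂,...,aₙ]/a₀, ones on the subdiagonal, zeros elsewhere.
A = [[-2.8, -2.77], [1, 0]].
A[0,0] = -2.8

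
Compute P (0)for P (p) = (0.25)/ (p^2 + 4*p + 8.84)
DC gain = P(0) = num(0)/den(0) = 0.25/8.84 = 0.02828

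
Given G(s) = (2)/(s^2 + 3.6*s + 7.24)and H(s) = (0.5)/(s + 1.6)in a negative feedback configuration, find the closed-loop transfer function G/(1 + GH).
Closed-loop T = G/(1+GH).
Numerator: G_num * H_den = 2*s + 3.2.
Denominator: G_den * H_den + G_num * H_num = (s^3 + 5.2*s^2 + 13*s + 11.584) + (1) = s^3 + 5.2*s^2 + 13*s + 12.584.
T(s) = (2*s + 3.2)/(s^3 + 5.2*s^2 + 13*s + 12.584)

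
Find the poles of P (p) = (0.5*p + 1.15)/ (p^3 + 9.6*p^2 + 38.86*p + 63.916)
Set denominator = 0: p^3 + 9.6*p^2 + 38.86*p + 63.916 = (p + 3.8)(p^2 + 5.8*p + 16.82) = 0 → Poles: -2.9 + 2.9j, -2.9 - 2.9j, -3.8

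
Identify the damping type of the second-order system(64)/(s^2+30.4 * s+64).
Standard form: ωn²/(s²+2ζωn·s+ωn²) gives ωn=8, ζ=1.9.
Overdamped (ζ = 1.9 > 1)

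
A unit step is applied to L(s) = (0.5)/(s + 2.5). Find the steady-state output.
FVT: lim_{t→∞} y(t) = lim_{s→0} s*Y(s) where Y(s) = L(s)/s.
= lim_{s→0} L(s) = L(0) = num(0)/den(0) = 0.5/2.5 = 0.2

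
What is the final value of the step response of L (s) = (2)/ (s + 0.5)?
FVT: lim_{t→∞} y(t) = lim_{s→0} s*Y(s) where Y(s) = L(s)/s.
= lim_{s→0} L(s) = L(0) = num(0)/den(0) = 2/0.5 = 4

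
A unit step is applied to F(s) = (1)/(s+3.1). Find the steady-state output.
FVT: lim_{t→∞} y(t) = lim_{s→0} s*Y(s) where Y(s) = F(s)/s.
= lim_{s→0} F(s) = F(0) = num(0)/den(0) = 1/3.1 = 0.3226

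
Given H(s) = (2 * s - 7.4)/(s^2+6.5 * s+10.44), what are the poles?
Set denominator = 0: s^2 + 6.5*s + 10.44 = (s + 2.9)(s + 3.6) = 0 → Poles: -2.9, -3.6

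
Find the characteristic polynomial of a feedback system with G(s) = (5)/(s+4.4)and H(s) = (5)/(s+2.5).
Characteristic poly = G_den * H_den + G_num * H_num = (s^2 + 6.9*s + 11) + (25) = s^2 + 6.9*s + 36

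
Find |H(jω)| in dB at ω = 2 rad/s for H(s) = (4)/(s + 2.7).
Substitute s = j*2: H(j2) = 0.956599 - 0.708592j.
|H(j2)| = sqrt(Re² + Im²) = 1.19.
20*log₁₀(1.19) = 1.51 dB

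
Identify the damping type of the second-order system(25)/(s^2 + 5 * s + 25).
Standard form: ωn²/(s²+2ζωn·s+ωn²) gives ωn=5, ζ=0.5.
Underdamped (ζ = 0.5 < 1)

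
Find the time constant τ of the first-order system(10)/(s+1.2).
First-order system: τ = -1/pole. Pole = -1.2. τ = -1/(-1.2) = 0.8333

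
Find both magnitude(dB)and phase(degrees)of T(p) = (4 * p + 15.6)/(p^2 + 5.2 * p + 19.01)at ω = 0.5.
Substitute p = j*0.5: T(j0.5) = 0.830382 - 0.00847511j.
|T| = 20*log₁₀(sqrt(Re²+Im²)) = -1.61 dB.
∠T = atan2(Im, Re) = -0.58°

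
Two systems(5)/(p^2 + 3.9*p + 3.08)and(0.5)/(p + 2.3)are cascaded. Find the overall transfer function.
Series: H = H₁ · H₂ = (n₁·n₂)/(d₁·d₂).
Num: n₁·n₂ = 2.5. Den: d₁·d₂ = p^3 + 6.2*p^2 + 12.05*p + 7.084.
H(p) = (2.5)/(p^3 + 6.2*p^2 + 12.05*p + 7.084)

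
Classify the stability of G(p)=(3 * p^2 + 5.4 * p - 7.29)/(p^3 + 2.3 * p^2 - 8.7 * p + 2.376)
Denominator: p^3 + 2.3*p^2 - 8.7*p + 2.376 = (p - 1.8)(p + 4.4)(p - 0.3). Poles: -4.4, 0.3, 1.8. Unstable (2 pole(s) in RHP)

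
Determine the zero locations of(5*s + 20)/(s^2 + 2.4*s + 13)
Set numerator = 0: 5*s + 20 = 0 → Zeros: -4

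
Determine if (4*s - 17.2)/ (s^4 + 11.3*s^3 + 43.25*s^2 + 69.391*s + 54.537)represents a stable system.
Denominator: s^4 + 11.3*s^3 + 43.25*s^2 + 69.391*s + 54.537 = (s + 4.2)(s + 4.9)(s^2 + 2.2*s + 2.65). Poles: -1.1 + 1.2j, -1.1 - 1.2j, -4.2, -4.9. All Re(p)<0: Yes (stable)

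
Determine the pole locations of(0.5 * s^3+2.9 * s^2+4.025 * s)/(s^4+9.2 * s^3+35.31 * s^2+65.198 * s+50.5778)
Set denominator = 0: s^4 + 9.2*s^3 + 35.31*s^2 + 65.198*s + 50.5778 = (s^2 + 5*s + 7.94)(s^2 + 4.2*s + 6.37) = 0 → Poles: -2.1 + 1.4j, -2.1 - 1.4j, -2.5 + 1.3j, -2.5 - 1.3j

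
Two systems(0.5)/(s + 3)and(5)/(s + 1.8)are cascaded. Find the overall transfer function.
Series: H = H₁ · H₂ = (n₁·n₂)/(d₁·d₂).
Num: n₁·n₂ = 2.5. Den: d₁·d₂ = s^2 + 4.8*s + 5.4.
H(s) = (2.5)/(s^2 + 4.8*s + 5.4)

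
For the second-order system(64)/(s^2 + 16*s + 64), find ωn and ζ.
Standard form: ωn²/(s²+2ζωn·s+ωn²).
const=64=ωn² → ωn=8, s coeff=16=2ζωn → ζ=1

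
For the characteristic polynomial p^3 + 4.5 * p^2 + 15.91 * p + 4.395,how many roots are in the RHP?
p^3 + 4.5*p^2 + 15.91*p + 4.395 = (p + 0.3)(p^2 + 4.2*p + 14.65). Poles: -0.3, -2.1 + 3.2j, -2.1 - 3.2j. RHP poles (Re>0): 0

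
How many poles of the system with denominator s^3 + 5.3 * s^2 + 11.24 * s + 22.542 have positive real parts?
s^3 + 5.3*s^2 + 11.24*s + 22.542 = (s + 3.9)(s^2 + 1.4*s + 5.78). Poles: -0.7 + 2.3j, -0.7 - 2.3j, -3.9. RHP poles (Re>0): 0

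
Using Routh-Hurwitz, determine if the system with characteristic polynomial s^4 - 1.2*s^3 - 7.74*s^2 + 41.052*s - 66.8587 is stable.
Routh array:
s^4: [1, -7.74, -66.8587]; s^3: [-1.2, 41.052]; s^2: [26.47, -66.8587]; s^1: [38.021]; s^0: [-66.8587]
First column: [1, -1.2, 26.47, 38.021, -66.8587]. Sign changes = 3.
No, unstable (3 RHP root(s))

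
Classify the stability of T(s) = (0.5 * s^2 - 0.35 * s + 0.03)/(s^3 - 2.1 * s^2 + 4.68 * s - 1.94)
Denominator: s^3 - 2.1*s^2 + 4.68*s - 1.94 = (s - 0.5)(s^2 - 1.6*s + 3.88). Poles: 0.5, 0.8 + 1.8j, 0.8 - 1.8j. Unstable (3 pole(s) in RHP)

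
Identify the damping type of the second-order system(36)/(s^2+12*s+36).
Standard form: ωn²/(s²+2ζωn·s+ωn²) gives ωn=6, ζ=1.
Critically damped (ζ = 1)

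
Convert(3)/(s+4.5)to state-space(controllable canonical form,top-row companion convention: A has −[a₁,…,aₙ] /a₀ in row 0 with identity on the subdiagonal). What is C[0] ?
Reachable canonical form: C = numerator coefficients (right-aligned, zero-padded to length n).
num = 3, C = [[3]].
C[0] = 3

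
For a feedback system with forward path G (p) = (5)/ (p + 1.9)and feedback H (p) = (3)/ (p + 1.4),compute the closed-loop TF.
Closed-loop T = G/(1+GH).
Numerator: G_num * H_den = 5*p + 7.
Denominator: G_den * H_den + G_num * H_num = (p^2 + 3.3*p + 2.66) + (15) = p^2 + 3.3*p + 17.66.
T(p) = (5*p + 7)/(p^2 + 3.3*p + 17.66)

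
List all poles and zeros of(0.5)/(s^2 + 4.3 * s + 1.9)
Set denominator = 0: s^2 + 4.3*s + 1.9 = (s + 3.8)(s + 0.5) = 0 → Poles: -0.5, -3.8
Numerator is a nonzero constant (0.5) → Zeros: none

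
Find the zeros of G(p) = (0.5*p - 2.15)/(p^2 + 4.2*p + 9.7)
Set numerator = 0: 0.5*p - 2.15 = 0 → Zeros: 4.3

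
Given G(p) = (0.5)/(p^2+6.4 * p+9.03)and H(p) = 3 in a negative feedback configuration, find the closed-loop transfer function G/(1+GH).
Closed-loop T = G/(1+GH).
Numerator: G_num * H_den = 0.5.
Denominator: G_den * H_den + G_num * H_num = (p^2 + 6.4*p + 9.03) + (1.5) = p^2 + 6.4*p + 10.53.
T(p) = (0.5)/(p^2 + 6.4*p + 10.53)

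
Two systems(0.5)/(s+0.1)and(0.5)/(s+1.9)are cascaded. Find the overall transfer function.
Series: H = H₁ · H₂ = (n₁·n₂)/(d₁·d₂).
Num: n₁·n₂ = 0.25. Den: d₁·d₂ = s^2 + 2*s + 0.19.
H(s) = (0.25)/(s^2 + 2*s + 0.19)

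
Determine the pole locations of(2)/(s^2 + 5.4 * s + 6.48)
Set denominator = 0: s^2 + 5.4*s + 6.48 = (s + 3.6)(s + 1.8) = 0 → Poles: -1.8, -3.6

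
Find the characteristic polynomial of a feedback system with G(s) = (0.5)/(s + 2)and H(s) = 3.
Characteristic poly = G_den * H_den + G_num * H_num = (s + 2) + (1.5) = s + 3.5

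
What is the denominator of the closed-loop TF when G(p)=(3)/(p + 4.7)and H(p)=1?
Characteristic poly = G_den * H_den + G_num * H_num = (p + 4.7) + (3) = p + 7.7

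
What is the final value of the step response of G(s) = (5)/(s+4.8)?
FVT: lim_{t→∞} y(t) = lim_{s→0} s*Y(s) where Y(s) = G(s)/s.
= lim_{s→0} G(s) = G(0) = num(0)/den(0) = 5/4.8 = 1.042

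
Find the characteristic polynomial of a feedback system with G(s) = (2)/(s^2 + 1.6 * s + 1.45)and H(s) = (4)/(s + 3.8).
Characteristic poly = G_den * H_den + G_num * H_num = (s^3 + 5.4*s^2 + 7.53*s + 5.51) + (8) = s^3 + 5.4*s^2 + 7.53*s + 13.51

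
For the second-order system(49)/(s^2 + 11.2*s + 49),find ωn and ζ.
Standard form: ωn²/(s²+2ζωn·s+ωn²).
const=49=ωn² → ωn=7, s coeff=11.2=2ζωn → ζ=0.8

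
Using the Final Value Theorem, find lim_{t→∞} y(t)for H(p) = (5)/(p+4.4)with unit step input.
FVT: lim_{t→∞} y(t) = lim_{p→0} p*Y(p) where Y(p) = H(p)/p.
= lim_{p→0} H(p) = H(0) = num(0)/den(0) = 5/4.4 = 1.136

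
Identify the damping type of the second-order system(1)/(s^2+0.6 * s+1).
Standard form: ωn²/(s²+2ζωn·s+ωn²) gives ωn=1, ζ=0.3.
Underdamped (ζ = 0.3 < 1)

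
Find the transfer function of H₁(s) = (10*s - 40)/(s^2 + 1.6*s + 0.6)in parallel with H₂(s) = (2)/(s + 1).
Parallel: H = H₁ + H₂ = (n₁·d₂ + n₂·d₁)/(d₁·d₂).
n₁·d₂ = 10*s^2 - 30*s - 40. n₂·d₁ = 2*s^2 + 3.2*s + 1.2. Sum = 12*s^2 - 26.8*s - 38.8. d₁·d₂ = s^3 + 2.6*s^2 + 2.2*s + 0.6.
H(s) = (12*s^2 - 26.8*s - 38.8)/(s^3 + 2.6*s^2 + 2.2*s + 0.6)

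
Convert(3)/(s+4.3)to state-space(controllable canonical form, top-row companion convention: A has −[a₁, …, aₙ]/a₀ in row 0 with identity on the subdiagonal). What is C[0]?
Reachable canonical form: C = numerator coefficients (right-aligned, zero-padded to length n).
num = 3, C = [[3]].
C[0] = 3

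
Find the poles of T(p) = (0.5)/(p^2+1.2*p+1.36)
Set denominator = 0: p^2 + 1.2*p + 1.36 = 0 → Poles: -0.6 + 1j, -0.6 - 1j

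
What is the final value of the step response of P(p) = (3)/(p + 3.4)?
FVT: lim_{t→∞} y(t) = lim_{p→0} p*Y(p) where Y(p) = P(p)/p.
= lim_{p→0} P(p) = P(0) = num(0)/den(0) = 3/3.4 = 0.8824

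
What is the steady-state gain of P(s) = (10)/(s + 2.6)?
DC gain = P(0) = num(0)/den(0) = 10/2.6 = 3.846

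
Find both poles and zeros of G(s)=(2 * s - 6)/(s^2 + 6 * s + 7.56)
Set denominator = 0: s^2 + 6*s + 7.56 = (s + 1.8)(s + 4.2) = 0 → Poles: -1.8, -4.2
Set numerator = 0: 2*s - 6 = 0 → Zeros: 3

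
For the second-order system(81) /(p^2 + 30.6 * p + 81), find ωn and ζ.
Standard form: ωn²/(p²+2ζωn·p+ωn²).
const=81=ωn² → ωn=9, p coeff=30.6=2ζωn → ζ=1.7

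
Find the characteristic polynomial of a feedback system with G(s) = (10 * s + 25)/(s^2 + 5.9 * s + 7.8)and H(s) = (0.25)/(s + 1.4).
Characteristic poly = G_den * H_den + G_num * H_num = (s^3 + 7.3*s^2 + 16.06*s + 10.92) + (2.5*s + 6.25) = s^3 + 7.3*s^2 + 18.56*s + 17.17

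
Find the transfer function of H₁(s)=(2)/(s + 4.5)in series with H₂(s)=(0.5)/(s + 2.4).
Series: H = H₁ · H₂ = (n₁·n₂)/(d₁·d₂).
Num: n₁·n₂ = 1. Den: d₁·d₂ = s^2 + 6.9*s + 10.8.
H(s) = (1)/(s^2 + 6.9*s + 10.8)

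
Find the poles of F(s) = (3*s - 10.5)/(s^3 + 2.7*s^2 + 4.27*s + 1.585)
Set denominator = 0: s^3 + 2.7*s^2 + 4.27*s + 1.585 = (s + 0.5)(s^2 + 2.2*s + 3.17) = 0 → Poles: -0.5, -1.1 + 1.4j, -1.1 - 1.4j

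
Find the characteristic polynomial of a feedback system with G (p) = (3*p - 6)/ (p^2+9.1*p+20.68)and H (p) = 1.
Characteristic poly = G_den * H_den + G_num * H_num = (p^2 + 9.1*p + 20.68) + (3*p - 6) = p^2 + 12.1*p + 14.68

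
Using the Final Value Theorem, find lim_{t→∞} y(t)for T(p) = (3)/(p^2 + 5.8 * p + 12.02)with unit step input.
FVT: lim_{t→∞} y(t) = lim_{p→0} p*Y(p) where Y(p) = T(p)/p.
= lim_{p→0} T(p) = T(0) = num(0)/den(0) = 3/12.02 = 0.2496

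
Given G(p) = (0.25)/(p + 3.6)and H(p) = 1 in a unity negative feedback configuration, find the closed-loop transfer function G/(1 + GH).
Closed-loop T = G/(1+GH).
Numerator: G_num * H_den = 0.25.
Denominator: G_den * H_den + G_num * H_num = (p + 3.6) + (0.25) = p + 3.85.
T(p) = (0.25)/(p + 3.85)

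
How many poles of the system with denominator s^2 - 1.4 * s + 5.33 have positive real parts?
Poles: 0.7 + 2.2j, 0.7 - 2.2j. RHP poles (Re>0): 2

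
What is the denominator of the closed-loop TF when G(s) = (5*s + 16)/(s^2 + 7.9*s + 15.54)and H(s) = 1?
Characteristic poly = G_den * H_den + G_num * H_num = (s^2 + 7.9*s + 15.54) + (5*s + 16) = s^2 + 12.9*s + 31.54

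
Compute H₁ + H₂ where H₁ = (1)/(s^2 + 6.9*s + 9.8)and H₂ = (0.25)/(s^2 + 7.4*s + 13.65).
Parallel: H = H₁ + H₂ = (n₁·d₂ + n₂·d₁)/(d₁·d₂).
n₁·d₂ = s^2 + 7.4*s + 13.65. n₂·d₁ = 0.25*s^2 + 1.725*s + 2.45. Sum = 1.25*s^2 + 9.125*s + 16.1. d₁·d₂ = s^4 + 14.3*s^3 + 74.51*s^2 + 166.705*s + 133.77.
H(s) = (1.25*s^2 + 9.125*s + 16.1)/(s^4 + 14.3*s^3 + 74.51*s^2 + 166.705*s + 133.77)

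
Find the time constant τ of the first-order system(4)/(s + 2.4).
First-order system: τ = -1/pole. Pole = -2.4. τ = -1/(-2.4) = 0.4167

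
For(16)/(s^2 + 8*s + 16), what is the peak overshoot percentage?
Standard form: ωn²/(s²+2ζωn·s+ωn²) → ωn = 4, ζ = 1.
ζ ≥ 1, so the response is non-oscillatory: peak overshoot = 0%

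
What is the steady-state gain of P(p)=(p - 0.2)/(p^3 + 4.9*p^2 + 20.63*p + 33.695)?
DC gain = P(0) = num(0)/den(0) = -0.2/33.695 = -0.005936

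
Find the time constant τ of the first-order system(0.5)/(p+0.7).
First-order system: τ = -1/pole. Pole = -0.7. τ = -1/(-0.7) = 1.429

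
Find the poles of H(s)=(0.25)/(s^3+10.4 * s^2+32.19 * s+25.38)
Set denominator = 0: s^3 + 10.4*s^2 + 32.19*s + 25.38 = (s + 4.7)(s + 1.2)(s + 4.5) = 0 → Poles: -1.2, -4.5, -4.7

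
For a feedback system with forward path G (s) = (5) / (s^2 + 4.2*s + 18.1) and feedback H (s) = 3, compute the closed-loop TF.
Closed-loop T = G/(1+GH).
Numerator: G_num * H_den = 5.
Denominator: G_den * H_den + G_num * H_num = (s^2 + 4.2*s + 18.1) + (15) = s^2 + 4.2*s + 33.1.
T(s) = (5)/(s^2 + 4.2*s + 33.1)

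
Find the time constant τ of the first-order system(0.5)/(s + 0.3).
First-order system: τ = -1/pole. Pole = -0.3. τ = -1/(-0.3) = 3.333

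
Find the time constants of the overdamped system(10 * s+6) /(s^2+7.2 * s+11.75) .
Overdamped: real poles at -4.7, -2.5. τ = -1/pole → τ₁ = 0.2128, τ₂ = 0.4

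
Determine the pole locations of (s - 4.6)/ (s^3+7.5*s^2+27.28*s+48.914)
Set denominator = 0: s^3 + 7.5*s^2 + 27.28*s + 48.914 = (s + 3.7)(s^2 + 3.8*s + 13.22) = 0 → Poles: -1.9 + 3.1j, -1.9 - 3.1j, -3.7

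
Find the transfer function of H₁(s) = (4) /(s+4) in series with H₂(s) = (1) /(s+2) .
Series: H = H₁ · H₂ = (n₁·n₂)/(d₁·d₂).
Num: n₁·n₂ = 4. Den: d₁·d₂ = s^2 + 6*s + 8.
H(s) = (4)/(s^2 + 6*s + 8)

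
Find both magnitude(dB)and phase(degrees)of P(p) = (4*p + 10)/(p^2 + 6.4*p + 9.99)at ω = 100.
Substitute p = j*100: P(j100) = 0.00155773 - 0.0399402j.
|P| = 20*log₁₀(sqrt(Re²+Im²)) = -27.97 dB.
∠P = atan2(Im, Re) = -87.77°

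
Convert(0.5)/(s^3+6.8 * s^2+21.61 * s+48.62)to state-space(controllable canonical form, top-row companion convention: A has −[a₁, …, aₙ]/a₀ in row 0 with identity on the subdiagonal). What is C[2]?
Reachable canonical form: C = numerator coefficients (right-aligned, zero-padded to length n).
num = 0.5, C = [[0, 0, 0.5]].
C[2] = 0.5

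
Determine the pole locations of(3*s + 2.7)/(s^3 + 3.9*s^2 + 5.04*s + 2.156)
Set denominator = 0: s^3 + 3.9*s^2 + 5.04*s + 2.156 = (s + 1.4)(s + 1.4)(s + 1.1) = 0 → Poles: -1.1, -1.4, -1.4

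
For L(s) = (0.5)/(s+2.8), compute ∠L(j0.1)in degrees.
Substitute s = j*0.1: L(j0.1) = 0.178344 - 0.00636943j.
∠L(j0.1) = atan2(Im, Re) = atan2(-0.00636943, 0.178344) = -2.05°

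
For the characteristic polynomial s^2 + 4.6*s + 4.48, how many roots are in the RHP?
s^2 + 4.6*s + 4.48 = (s + 1.4)(s + 3.2). Poles: -1.4, -3.2. RHP poles (Re>0): 0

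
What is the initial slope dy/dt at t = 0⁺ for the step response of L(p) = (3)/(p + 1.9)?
IVT: y'(0⁺) = lim_{p→∞} p²·Y(p) = lim_{p→∞} p·L(p).
deg(num) = 0, deg(den) = 1, relative degree = 1, so p·L(p) → (leading num)/(leading den) = 3/1 = 3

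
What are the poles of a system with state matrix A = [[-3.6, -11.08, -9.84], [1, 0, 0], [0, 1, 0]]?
Eigenvalues solve det(λI - A) = 0.
Characteristic polynomial: λ^3 + 3.6*λ^2 + 11.08*λ + 9.84 = 0.
Factor: (λ + 1.2)(λ^2 + 2.4*λ + 8.2) = 0.
Roots: -1.2, -1.2 + 2.6j, -1.2 - 2.6j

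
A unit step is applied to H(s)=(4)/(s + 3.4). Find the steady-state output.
FVT: lim_{t→∞} y(t) = lim_{s→0} s*Y(s) where Y(s) = H(s)/s.
= lim_{s→0} H(s) = H(0) = num(0)/den(0) = 4/3.4 = 1.176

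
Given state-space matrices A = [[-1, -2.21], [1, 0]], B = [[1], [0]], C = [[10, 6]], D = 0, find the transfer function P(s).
P(s) = C(sI - A)⁻¹B + D.
Characteristic polynomial det(sI - A) = s^2 + s + 2.21.
Numerator from C·adj(sI-A)·B + D·det(sI-A) = 10*s + 6.
P(s) = (10*s + 6)/(s^2 + s + 2.21)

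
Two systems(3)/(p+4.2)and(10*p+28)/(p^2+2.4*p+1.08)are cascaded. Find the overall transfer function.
Series: H = H₁ · H₂ = (n₁·n₂)/(d₁·d₂).
Num: n₁·n₂ = 30*p + 84. Den: d₁·d₂ = p^3 + 6.6*p^2 + 11.16*p + 4.536.
H(p) = (30*p + 84)/(p^3 + 6.6*p^2 + 11.16*p + 4.536)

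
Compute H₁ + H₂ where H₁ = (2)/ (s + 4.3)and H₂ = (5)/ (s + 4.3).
Parallel: H = H₁ + H₂ = (n₁·d₂ + n₂·d₁)/(d₁·d₂).
n₁·d₂ = 2*s + 8.6. n₂·d₁ = 5*s + 21.5. Sum = 7*s + 30.1. d₁·d₂ = s^2 + 8.6*s + 18.49.
H(s) = (7*s + 30.1)/(s^2 + 8.6*s + 18.49)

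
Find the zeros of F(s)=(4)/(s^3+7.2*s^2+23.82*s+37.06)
Numerator is a nonzero constant (4) → Zeros: none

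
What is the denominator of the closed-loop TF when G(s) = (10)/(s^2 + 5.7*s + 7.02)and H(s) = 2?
Characteristic poly = G_den * H_den + G_num * H_num = (s^2 + 5.7*s + 7.02) + (20) = s^2 + 5.7*s + 27.02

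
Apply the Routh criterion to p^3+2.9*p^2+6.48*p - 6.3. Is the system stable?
Routh array:
p^3: [1, 6.48]; p^2: [2.9, -6.3]; p^1: [8.65241]; p^0: [-6.3]
First column: [1, 2.9, 8.65241, -6.3]. Sign changes = 1.
No, unstable (1 RHP root(s))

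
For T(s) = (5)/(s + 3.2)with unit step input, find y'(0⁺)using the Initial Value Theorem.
IVT: y'(0⁺) = lim_{s→∞} s²·Y(s) = lim_{s→∞} s·T(s).
deg(num) = 0, deg(den) = 1, relative degree = 1, so s·T(s) → (leading num)/(leading den) = 5/1 = 5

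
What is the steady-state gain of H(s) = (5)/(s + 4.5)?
DC gain = H(0) = num(0)/den(0) = 5/4.5 = 1.111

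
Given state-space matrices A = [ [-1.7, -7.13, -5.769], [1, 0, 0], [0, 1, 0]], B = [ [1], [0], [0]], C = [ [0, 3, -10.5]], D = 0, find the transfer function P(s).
P(s) = C(sI - A)⁻¹B + D.
Characteristic polynomial det(sI - A) = s^3 + 1.7*s^2 + 7.13*s + 5.769.
Numerator from C·adj(sI-A)·B + D·det(sI-A) = 3*s - 10.5.
P(s) = (3*s - 10.5)/(s^3 + 1.7*s^2 + 7.13*s + 5.769)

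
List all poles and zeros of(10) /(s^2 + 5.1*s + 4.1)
Set denominator = 0: s^2 + 5.1*s + 4.1 = (s + 1)(s + 4.1) = 0 → Poles: -1, -4.1
Numerator is a nonzero constant (10) → Zeros: none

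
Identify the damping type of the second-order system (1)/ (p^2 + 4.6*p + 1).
Standard form: ωn²/(p²+2ζωn·p+ωn²) gives ωn=1, ζ=2.3.
Overdamped (ζ = 2.3 > 1)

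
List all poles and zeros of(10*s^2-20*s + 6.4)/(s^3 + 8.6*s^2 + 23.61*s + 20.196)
Set denominator = 0: s^3 + 8.6*s^2 + 23.61*s + 20.196 = (s + 3.3)(s + 1.7)(s + 3.6) = 0 → Poles: -1.7, -3.3, -3.6
Set numerator = 0: 10*s^2 - 20*s + 6.4 = 10*(s - 0.4)(s - 1.6) = 0 → Zeros: 0.4, 1.6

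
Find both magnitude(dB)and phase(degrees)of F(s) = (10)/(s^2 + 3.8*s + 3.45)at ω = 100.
Substitute s = j*100: F(j100) = -0.000998902 - 3.79714e-05j.
|F| = 20*log₁₀(sqrt(Re²+Im²)) = -60.00 dB.
∠F = atan2(Im, Re) = -177.82°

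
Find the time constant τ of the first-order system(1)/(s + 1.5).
First-order system: τ = -1/pole. Pole = -1.5. τ = -1/(-1.5) = 0.6667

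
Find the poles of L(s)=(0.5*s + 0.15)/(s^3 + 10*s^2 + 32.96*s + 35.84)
Set denominator = 0: s^3 + 10*s^2 + 32.96*s + 35.84 = (s + 2.8)(s + 3.2)(s + 4) = 0 → Poles: -2.8, -3.2, -4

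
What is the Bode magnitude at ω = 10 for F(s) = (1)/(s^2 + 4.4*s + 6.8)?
Substitute s = j*10: F(j10) = -0.00877404 - 0.00414225j.
|F(j10)| = sqrt(Re² + Im²) = 0.009703.
20*log₁₀(0.009703) = -40.26 dB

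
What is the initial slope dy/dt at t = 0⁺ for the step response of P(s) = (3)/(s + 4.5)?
IVT: y'(0⁺) = lim_{s→∞} s²·Y(s) = lim_{s→∞} s·P(s).
deg(num) = 0, deg(den) = 1, relative degree = 1, so s·P(s) → (leading num)/(leading den) = 3/1 = 3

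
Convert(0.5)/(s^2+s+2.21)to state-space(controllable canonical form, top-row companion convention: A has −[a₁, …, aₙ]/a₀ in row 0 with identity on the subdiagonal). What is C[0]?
Reachable canonical form: C = numerator coefficients (right-aligned, zero-padded to length n).
num = 0.5, C = [[0, 0.5]].
C[0] = 0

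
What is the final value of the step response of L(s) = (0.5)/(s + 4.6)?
FVT: lim_{t→∞} y(t) = lim_{s→0} s*Y(s) where Y(s) = L(s)/s.
= lim_{s→0} L(s) = L(0) = num(0)/den(0) = 0.5/4.6 = 0.1087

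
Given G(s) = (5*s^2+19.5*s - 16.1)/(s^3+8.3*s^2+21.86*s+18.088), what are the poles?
Set denominator = 0: s^3 + 8.3*s^2 + 21.86*s + 18.088 = (s + 3.8)(s + 1.7)(s + 2.8) = 0 → Poles: -1.7, -2.8, -3.8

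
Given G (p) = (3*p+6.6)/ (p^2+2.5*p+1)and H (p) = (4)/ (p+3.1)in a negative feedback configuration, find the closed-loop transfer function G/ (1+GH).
Closed-loop T = G/(1+GH).
Numerator: G_num * H_den = 3*p^2 + 15.9*p + 20.46.
Denominator: G_den * H_den + G_num * H_num = (p^3 + 5.6*p^2 + 8.75*p + 3.1) + (12*p + 26.4) = p^3 + 5.6*p^2 + 20.75*p + 29.5.
T(p) = (3*p^2 + 15.9*p + 20.46)/(p^3 + 5.6*p^2 + 20.75*p + 29.5)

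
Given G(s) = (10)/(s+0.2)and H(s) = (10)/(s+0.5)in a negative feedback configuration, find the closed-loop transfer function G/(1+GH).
Closed-loop T = G/(1+GH).
Numerator: G_num * H_den = 10*s + 5.
Denominator: G_den * H_den + G_num * H_num = (s^2 + 0.7*s + 0.1) + (100) = s^2 + 0.7*s + 100.1.
T(s) = (10*s + 5)/(s^2 + 0.7*s + 100.1)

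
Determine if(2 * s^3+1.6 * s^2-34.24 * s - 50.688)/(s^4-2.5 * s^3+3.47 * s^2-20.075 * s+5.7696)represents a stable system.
Denominator: s^4 - 2.5*s^3 + 3.47*s^2 - 20.075*s + 5.7696 = (s - 3.2)(s - 0.3)(s^2 + s + 6.01). Poles: -0.5 + 2.4j, -0.5 - 2.4j, 0.3, 3.2. All Re(p)<0: No (unstable)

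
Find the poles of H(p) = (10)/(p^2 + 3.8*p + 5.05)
Set denominator = 0: p^2 + 3.8*p + 5.05 = 0 → Poles: -1.9 + 1.2j, -1.9 - 1.2j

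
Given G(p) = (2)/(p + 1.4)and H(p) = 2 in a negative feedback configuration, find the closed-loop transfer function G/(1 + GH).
Closed-loop T = G/(1+GH).
Numerator: G_num * H_den = 2.
Denominator: G_den * H_den + G_num * H_num = (p + 1.4) + (4) = p + 5.4.
T(p) = (2)/(p + 5.4)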